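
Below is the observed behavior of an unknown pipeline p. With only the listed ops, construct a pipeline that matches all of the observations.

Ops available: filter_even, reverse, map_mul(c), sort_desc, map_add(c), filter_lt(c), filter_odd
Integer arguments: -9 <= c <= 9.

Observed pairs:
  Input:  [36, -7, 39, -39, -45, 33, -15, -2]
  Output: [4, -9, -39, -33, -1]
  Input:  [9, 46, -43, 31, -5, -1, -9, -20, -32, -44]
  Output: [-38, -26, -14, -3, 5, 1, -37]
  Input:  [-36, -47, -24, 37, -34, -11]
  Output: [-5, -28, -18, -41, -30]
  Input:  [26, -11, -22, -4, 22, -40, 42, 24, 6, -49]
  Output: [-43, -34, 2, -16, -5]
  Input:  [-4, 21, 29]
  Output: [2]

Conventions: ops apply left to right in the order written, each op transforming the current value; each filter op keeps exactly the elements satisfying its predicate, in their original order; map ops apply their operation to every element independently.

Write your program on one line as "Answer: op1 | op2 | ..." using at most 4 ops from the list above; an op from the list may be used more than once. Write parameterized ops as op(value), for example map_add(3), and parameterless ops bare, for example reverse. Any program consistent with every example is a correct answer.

map_add(6) | filter_lt(9) | reverse

Check, running the answer program on each example:
  [36, -7, 39, -39, -45, 33, -15, -2] -> [42, -1, 45, -33, -39, 39, -9, 4] -> [-1, -33, -39, -9, 4] -> [4, -9, -39, -33, -1]
  [9, 46, -43, 31, -5, -1, -9, -20, -32, -44] -> [15, 52, -37, 37, 1, 5, -3, -14, -26, -38] -> [-37, 1, 5, -3, -14, -26, -38] -> [-38, -26, -14, -3, 5, 1, -37]
  [-36, -47, -24, 37, -34, -11] -> [-30, -41, -18, 43, -28, -5] -> [-30, -41, -18, -28, -5] -> [-5, -28, -18, -41, -30]
  [26, -11, -22, -4, 22, -40, 42, 24, 6, -49] -> [32, -5, -16, 2, 28, -34, 48, 30, 12, -43] -> [-5, -16, 2, -34, -43] -> [-43, -34, 2, -16, -5]
  [-4, 21, 29] -> [2, 27, 35] -> [2] -> [2]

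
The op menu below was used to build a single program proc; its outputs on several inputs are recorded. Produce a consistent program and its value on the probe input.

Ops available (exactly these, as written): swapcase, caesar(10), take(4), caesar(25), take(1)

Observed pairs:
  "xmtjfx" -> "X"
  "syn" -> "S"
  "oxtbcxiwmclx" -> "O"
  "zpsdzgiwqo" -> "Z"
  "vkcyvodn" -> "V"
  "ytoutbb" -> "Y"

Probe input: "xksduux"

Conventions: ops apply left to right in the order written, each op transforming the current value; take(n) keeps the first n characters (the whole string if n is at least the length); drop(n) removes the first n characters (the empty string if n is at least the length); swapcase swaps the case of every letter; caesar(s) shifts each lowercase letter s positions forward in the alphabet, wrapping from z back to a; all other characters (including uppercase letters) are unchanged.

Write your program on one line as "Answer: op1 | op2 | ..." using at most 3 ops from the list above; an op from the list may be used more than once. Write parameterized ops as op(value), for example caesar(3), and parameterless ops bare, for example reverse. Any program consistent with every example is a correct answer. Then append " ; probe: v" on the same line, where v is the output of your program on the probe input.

take(4) | swapcase | take(1) ; probe: "X"

Check, running the answer program on each example:
  "xmtjfx" -> "xmtj" -> "XMTJ" -> "X"
  "syn" -> "syn" -> "SYN" -> "S"
  "oxtbcxiwmclx" -> "oxtb" -> "OXTB" -> "O"
  "zpsdzgiwqo" -> "zpsd" -> "ZPSD" -> "Z"
  "vkcyvodn" -> "vkcy" -> "VKCY" -> "V"
  "ytoutbb" -> "ytou" -> "YTOU" -> "Y"
  probe: "xksduux" -> "xksd" -> "XKSD" -> "X"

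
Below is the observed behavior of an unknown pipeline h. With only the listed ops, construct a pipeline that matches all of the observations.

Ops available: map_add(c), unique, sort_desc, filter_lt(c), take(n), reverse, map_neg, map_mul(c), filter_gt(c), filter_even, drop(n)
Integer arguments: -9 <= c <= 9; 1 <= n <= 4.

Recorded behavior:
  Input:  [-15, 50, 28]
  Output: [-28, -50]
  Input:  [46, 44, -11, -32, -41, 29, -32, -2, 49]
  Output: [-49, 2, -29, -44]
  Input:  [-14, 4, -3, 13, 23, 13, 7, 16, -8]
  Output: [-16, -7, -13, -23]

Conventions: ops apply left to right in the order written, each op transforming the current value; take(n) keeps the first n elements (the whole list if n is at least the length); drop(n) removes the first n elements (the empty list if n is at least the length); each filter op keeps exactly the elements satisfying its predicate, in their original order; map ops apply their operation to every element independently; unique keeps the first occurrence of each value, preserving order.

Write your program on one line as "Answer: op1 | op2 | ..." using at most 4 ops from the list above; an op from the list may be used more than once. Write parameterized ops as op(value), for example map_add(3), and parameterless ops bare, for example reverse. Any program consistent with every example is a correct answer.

reverse | filter_gt(-7) | take(4) | map_mul(-1)

Check, running the answer program on each example:
  [-15, 50, 28] -> [28, 50, -15] -> [28, 50] -> [28, 50] -> [-28, -50]
  [46, 44, -11, -32, -41, 29, -32, -2, 49] -> [49, -2, -32, 29, -41, -32, -11, 44, 46] -> [49, -2, 29, 44, 46] -> [49, -2, 29, 44] -> [-49, 2, -29, -44]
  [-14, 4, -3, 13, 23, 13, 7, 16, -8] -> [-8, 16, 7, 13, 23, 13, -3, 4, -14] -> [16, 7, 13, 23, 13, -3, 4] -> [16, 7, 13, 23] -> [-16, -7, -13, -23]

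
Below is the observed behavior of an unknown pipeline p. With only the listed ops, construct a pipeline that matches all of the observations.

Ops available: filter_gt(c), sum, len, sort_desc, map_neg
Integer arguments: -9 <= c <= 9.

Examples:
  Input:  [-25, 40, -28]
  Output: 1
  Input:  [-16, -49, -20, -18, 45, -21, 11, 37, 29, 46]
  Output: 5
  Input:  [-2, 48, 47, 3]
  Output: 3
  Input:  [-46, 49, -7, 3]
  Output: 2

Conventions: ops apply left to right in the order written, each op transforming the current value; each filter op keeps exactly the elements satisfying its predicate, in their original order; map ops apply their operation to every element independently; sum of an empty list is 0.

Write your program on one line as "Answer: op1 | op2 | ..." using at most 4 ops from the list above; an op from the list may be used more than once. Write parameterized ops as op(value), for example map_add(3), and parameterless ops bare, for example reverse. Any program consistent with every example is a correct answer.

sort_desc | filter_gt(-1) | map_neg | len

Check, running the answer program on each example:
  [-25, 40, -28] -> [40, -25, -28] -> [40] -> [-40] -> 1
  [-16, -49, -20, -18, 45, -21, 11, 37, 29, 46] -> [46, 45, 37, 29, 11, -16, -18, -20, -21, -49] -> [46, 45, 37, 29, 11] -> [-46, -45, -37, -29, -11] -> 5
  [-2, 48, 47, 3] -> [48, 47, 3, -2] -> [48, 47, 3] -> [-48, -47, -3] -> 3
  [-46, 49, -7, 3] -> [49, 3, -7, -46] -> [49, 3] -> [-49, -3] -> 2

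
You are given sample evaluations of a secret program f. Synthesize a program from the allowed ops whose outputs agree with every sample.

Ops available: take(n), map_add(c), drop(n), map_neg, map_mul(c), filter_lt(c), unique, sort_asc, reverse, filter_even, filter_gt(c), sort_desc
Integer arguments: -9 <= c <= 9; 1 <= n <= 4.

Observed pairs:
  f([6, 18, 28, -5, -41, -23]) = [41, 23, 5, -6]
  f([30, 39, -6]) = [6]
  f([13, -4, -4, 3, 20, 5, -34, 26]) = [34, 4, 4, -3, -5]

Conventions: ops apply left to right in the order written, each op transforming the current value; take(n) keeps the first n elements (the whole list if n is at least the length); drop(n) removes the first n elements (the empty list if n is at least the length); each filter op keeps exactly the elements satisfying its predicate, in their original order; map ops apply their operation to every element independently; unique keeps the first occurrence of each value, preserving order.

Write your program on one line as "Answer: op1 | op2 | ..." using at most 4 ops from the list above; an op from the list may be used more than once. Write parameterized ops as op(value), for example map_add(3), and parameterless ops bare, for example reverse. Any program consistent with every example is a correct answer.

sort_desc | reverse | map_mul(-1) | filter_gt(-7)

Check, running the answer program on each example:
  [6, 18, 28, -5, -41, -23] -> [28, 18, 6, -5, -23, -41] -> [-41, -23, -5, 6, 18, 28] -> [41, 23, 5, -6, -18, -28] -> [41, 23, 5, -6]
  [30, 39, -6] -> [39, 30, -6] -> [-6, 30, 39] -> [6, -30, -39] -> [6]
  [13, -4, -4, 3, 20, 5, -34, 26] -> [26, 20, 13, 5, 3, -4, -4, -34] -> [-34, -4, -4, 3, 5, 13, 20, 26] -> [34, 4, 4, -3, -5, -13, -20, -26] -> [34, 4, 4, -3, -5]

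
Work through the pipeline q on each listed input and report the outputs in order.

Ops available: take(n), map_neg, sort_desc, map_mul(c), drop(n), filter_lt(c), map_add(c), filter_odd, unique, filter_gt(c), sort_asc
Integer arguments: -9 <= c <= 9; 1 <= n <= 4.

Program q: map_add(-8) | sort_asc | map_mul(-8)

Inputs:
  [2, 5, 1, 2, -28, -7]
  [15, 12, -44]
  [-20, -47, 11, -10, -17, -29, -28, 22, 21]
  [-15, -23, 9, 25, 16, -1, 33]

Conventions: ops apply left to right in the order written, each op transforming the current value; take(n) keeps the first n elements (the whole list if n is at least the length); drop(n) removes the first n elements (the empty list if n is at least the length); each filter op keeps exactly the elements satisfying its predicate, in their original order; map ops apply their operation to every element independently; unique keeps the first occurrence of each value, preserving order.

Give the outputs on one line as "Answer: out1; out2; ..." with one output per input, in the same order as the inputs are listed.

[288, 120, 56, 48, 48, 24]; [416, -32, -56]; [440, 296, 288, 224, 200, 144, -24, -104, -112]; [248, 184, 72, -8, -64, -136, -200]

Execution, op by op:
  [2, 5, 1, 2, -28, -7] -> [-6, -3, -7, -6, -36, -15] -> [-36, -15, -7, -6, -6, -3] -> [288, 120, 56, 48, 48, 24]
  [15, 12, -44] -> [7, 4, -52] -> [-52, 4, 7] -> [416, -32, -56]
  [-20, -47, 11, -10, -17, -29, -28, 22, 21] -> [-28, -55, 3, -18, -25, -37, -36, 14, 13] -> [-55, -37, -36, -28, -25, -18, 3, 13, 14] -> [440, 296, 288, 224, 200, 144, -24, -104, -112]
  [-15, -23, 9, 25, 16, -1, 33] -> [-23, -31, 1, 17, 8, -9, 25] -> [-31, -23, -9, 1, 8, 17, 25] -> [248, 184, 72, -8, -64, -136, -200]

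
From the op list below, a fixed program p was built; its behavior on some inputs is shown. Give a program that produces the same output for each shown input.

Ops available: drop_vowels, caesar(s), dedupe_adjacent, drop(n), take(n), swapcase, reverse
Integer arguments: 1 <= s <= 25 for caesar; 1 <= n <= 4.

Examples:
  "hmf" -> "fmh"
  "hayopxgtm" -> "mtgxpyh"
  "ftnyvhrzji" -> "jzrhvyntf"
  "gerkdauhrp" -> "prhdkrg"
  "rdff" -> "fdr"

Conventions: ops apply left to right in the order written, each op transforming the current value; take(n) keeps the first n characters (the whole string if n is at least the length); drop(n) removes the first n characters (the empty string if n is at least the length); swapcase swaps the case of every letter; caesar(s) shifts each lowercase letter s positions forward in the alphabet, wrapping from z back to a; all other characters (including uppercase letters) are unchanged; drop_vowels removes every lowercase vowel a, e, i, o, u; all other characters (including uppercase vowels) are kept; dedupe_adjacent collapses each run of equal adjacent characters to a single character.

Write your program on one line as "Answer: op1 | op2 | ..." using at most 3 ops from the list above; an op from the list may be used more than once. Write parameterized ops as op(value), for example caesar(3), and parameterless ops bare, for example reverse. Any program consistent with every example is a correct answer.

reverse | dedupe_adjacent | drop_vowels

Check, running the answer program on each example:
  "hmf" -> "fmh" -> "fmh" -> "fmh"
  "hayopxgtm" -> "mtgxpoyah" -> "mtgxpoyah" -> "mtgxpyh"
  "ftnyvhrzji" -> "ijzrhvyntf" -> "ijzrhvyntf" -> "jzrhvyntf"
  "gerkdauhrp" -> "prhuadkreg" -> "prhuadkreg" -> "prhdkrg"
  "rdff" -> "ffdr" -> "fdr" -> "fdr"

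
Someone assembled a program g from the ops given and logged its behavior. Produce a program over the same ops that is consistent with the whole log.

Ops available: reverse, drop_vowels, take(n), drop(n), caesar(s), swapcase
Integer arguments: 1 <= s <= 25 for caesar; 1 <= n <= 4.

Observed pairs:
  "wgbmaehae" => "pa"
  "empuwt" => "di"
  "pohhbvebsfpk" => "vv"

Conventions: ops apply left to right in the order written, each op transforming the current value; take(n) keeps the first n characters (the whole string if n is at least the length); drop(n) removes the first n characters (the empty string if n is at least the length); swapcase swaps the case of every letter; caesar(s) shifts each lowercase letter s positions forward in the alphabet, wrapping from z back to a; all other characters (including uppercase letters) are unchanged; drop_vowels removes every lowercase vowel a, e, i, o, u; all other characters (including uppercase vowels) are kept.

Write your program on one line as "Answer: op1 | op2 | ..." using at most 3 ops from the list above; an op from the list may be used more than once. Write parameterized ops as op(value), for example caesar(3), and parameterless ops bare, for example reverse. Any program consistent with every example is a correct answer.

caesar(14) | drop(2) | take(2)

Check, running the answer program on each example:
  "wgbmaehae" -> "kupaosvos" -> "paosvos" -> "pa"
  "empuwt" -> "sadikh" -> "dikh" -> "di"
  "pohhbvebsfpk" -> "dcvvpjspgtdy" -> "vvpjspgtdy" -> "vv"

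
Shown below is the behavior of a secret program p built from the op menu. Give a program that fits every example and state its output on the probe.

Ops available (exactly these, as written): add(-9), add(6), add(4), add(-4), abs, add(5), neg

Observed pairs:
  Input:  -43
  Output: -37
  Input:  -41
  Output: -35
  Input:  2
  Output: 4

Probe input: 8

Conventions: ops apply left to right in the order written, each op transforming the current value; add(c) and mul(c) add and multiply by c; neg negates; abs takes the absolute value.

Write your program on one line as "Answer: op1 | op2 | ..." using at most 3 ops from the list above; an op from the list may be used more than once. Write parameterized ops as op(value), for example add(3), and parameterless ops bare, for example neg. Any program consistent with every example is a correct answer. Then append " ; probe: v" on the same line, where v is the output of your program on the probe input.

abs | neg | add(6) ; probe: -2

Check, running the answer program on each example:
  -43 -> 43 -> -43 -> -37
  -41 -> 41 -> -41 -> -35
  2 -> 2 -> -2 -> 4
  probe: 8 -> 8 -> -8 -> -2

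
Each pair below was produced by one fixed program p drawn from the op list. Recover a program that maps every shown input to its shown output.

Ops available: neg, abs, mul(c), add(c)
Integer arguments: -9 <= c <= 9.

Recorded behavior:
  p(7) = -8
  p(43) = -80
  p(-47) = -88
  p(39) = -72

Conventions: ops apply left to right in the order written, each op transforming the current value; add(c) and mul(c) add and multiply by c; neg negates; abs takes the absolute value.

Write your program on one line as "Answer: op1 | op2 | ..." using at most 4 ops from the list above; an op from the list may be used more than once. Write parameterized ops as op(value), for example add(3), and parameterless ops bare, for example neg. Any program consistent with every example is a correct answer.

abs | mul(-2) | add(6)

Check, running the answer program on each example:
  7 -> 7 -> -14 -> -8
  43 -> 43 -> -86 -> -80
  -47 -> 47 -> -94 -> -88
  39 -> 39 -> -78 -> -72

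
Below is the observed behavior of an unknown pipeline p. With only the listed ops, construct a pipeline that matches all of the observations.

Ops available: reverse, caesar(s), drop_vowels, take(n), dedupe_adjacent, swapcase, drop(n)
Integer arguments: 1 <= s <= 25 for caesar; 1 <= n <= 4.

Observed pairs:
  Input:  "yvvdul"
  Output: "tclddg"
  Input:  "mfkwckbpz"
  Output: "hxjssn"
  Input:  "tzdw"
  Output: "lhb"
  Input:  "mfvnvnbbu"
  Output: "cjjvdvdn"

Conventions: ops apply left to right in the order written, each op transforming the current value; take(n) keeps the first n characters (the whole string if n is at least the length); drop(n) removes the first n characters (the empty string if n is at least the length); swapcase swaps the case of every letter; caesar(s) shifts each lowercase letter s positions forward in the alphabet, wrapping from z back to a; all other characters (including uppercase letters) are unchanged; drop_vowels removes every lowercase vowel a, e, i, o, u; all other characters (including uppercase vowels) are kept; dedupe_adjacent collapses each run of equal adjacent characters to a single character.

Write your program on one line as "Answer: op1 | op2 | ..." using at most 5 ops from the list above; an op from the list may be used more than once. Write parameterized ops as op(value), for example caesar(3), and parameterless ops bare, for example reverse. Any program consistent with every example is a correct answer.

caesar(18) | reverse | drop_vowels | caesar(16)

Check, running the answer program on each example:
  "yvvdul" -> "qnnvmd" -> "dmvnnq" -> "dmvnnq" -> "tclddg"
  "mfkwckbpz" -> "excoucthr" -> "rhtcuocxe" -> "rhtccx" -> "hxjssn"
  "tzdw" -> "lrvo" -> "ovrl" -> "vrl" -> "lhb"
  "mfvnvnbbu" -> "exnfnfttm" -> "mttfnfnxe" -> "mttfnfnx" -> "cjjvdvdn"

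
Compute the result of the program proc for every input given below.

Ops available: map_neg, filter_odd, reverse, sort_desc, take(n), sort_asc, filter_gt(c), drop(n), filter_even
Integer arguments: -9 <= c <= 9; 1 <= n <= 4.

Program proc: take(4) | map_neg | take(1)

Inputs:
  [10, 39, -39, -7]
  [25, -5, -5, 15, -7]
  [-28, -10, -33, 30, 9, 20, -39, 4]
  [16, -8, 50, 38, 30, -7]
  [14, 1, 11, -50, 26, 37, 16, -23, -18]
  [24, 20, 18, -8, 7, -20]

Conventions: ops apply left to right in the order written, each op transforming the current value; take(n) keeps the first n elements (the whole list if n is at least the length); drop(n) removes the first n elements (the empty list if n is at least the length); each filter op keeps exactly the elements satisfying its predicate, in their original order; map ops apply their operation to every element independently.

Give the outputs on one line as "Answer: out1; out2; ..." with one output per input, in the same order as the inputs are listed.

Execution, op by op:
  [10, 39, -39, -7] -> [10, 39, -39, -7] -> [-10, -39, 39, 7] -> [-10]
  [25, -5, -5, 15, -7] -> [25, -5, -5, 15] -> [-25, 5, 5, -15] -> [-25]
  [-28, -10, -33, 30, 9, 20, -39, 4] -> [-28, -10, -33, 30] -> [28, 10, 33, -30] -> [28]
  [16, -8, 50, 38, 30, -7] -> [16, -8, 50, 38] -> [-16, 8, -50, -38] -> [-16]
  [14, 1, 11, -50, 26, 37, 16, -23, -18] -> [14, 1, 11, -50] -> [-14, -1, -11, 50] -> [-14]
  [24, 20, 18, -8, 7, -20] -> [24, 20, 18, -8] -> [-24, -20, -18, 8] -> [-24]

[-10]; [-25]; [28]; [-16]; [-14]; [-24]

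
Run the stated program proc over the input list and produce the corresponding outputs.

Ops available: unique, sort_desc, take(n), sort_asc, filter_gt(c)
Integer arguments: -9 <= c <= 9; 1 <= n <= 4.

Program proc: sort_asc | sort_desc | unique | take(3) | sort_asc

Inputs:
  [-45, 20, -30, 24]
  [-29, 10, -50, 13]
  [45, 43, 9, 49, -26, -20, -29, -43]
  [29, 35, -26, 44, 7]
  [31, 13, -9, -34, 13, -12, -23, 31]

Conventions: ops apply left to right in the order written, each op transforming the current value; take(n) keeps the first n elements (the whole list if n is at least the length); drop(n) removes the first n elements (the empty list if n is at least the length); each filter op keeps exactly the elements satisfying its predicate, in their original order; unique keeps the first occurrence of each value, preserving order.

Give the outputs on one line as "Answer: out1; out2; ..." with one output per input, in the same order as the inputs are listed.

Execution, op by op:
  [-45, 20, -30, 24] -> [-45, -30, 20, 24] -> [24, 20, -30, -45] -> [24, 20, -30, -45] -> [24, 20, -30] -> [-30, 20, 24]
  [-29, 10, -50, 13] -> [-50, -29, 10, 13] -> [13, 10, -29, -50] -> [13, 10, -29, -50] -> [13, 10, -29] -> [-29, 10, 13]
  [45, 43, 9, 49, -26, -20, -29, -43] -> [-43, -29, -26, -20, 9, 43, 45, 49] -> [49, 45, 43, 9, -20, -26, -29, -43] -> [49, 45, 43, 9, -20, -26, -29, -43] -> [49, 45, 43] -> [43, 45, 49]
  [29, 35, -26, 44, 7] -> [-26, 7, 29, 35, 44] -> [44, 35, 29, 7, -26] -> [44, 35, 29, 7, -26] -> [44, 35, 29] -> [29, 35, 44]
  [31, 13, -9, -34, 13, -12, -23, 31] -> [-34, -23, -12, -9, 13, 13, 31, 31] -> [31, 31, 13, 13, -9, -12, -23, -34] -> [31, 13, -9, -12, -23, -34] -> [31, 13, -9] -> [-9, 13, 31]

[-30, 20, 24]; [-29, 10, 13]; [43, 45, 49]; [29, 35, 44]; [-9, 13, 31]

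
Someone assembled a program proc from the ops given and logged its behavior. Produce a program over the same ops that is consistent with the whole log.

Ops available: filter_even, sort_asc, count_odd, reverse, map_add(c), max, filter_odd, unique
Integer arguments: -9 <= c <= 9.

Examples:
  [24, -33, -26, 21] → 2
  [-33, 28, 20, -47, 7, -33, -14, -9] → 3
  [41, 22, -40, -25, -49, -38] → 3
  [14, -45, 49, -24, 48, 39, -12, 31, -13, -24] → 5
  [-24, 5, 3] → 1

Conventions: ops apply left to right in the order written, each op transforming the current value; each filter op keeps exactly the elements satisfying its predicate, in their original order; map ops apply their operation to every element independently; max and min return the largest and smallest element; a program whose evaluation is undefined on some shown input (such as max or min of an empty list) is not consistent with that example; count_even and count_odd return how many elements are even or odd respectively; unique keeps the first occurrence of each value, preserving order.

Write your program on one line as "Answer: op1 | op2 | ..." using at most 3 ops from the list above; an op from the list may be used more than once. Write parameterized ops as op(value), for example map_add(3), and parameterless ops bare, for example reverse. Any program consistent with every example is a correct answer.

sort_asc | map_add(5) | count_odd

Check, running the answer program on each example:
  [24, -33, -26, 21] -> [-33, -26, 21, 24] -> [-28, -21, 26, 29] -> 2
  [-33, 28, 20, -47, 7, -33, -14, -9] -> [-47, -33, -33, -14, -9, 7, 20, 28] -> [-42, -28, -28, -9, -4, 12, 25, 33] -> 3
  [41, 22, -40, -25, -49, -38] -> [-49, -40, -38, -25, 22, 41] -> [-44, -35, -33, -20, 27, 46] -> 3
  [14, -45, 49, -24, 48, 39, -12, 31, -13, -24] -> [-45, -24, -24, -13, -12, 14, 31, 39, 48, 49] -> [-40, -19, -19, -8, -7, 19, 36, 44, 53, 54] -> 5
  [-24, 5, 3] -> [-24, 3, 5] -> [-19, 8, 10] -> 1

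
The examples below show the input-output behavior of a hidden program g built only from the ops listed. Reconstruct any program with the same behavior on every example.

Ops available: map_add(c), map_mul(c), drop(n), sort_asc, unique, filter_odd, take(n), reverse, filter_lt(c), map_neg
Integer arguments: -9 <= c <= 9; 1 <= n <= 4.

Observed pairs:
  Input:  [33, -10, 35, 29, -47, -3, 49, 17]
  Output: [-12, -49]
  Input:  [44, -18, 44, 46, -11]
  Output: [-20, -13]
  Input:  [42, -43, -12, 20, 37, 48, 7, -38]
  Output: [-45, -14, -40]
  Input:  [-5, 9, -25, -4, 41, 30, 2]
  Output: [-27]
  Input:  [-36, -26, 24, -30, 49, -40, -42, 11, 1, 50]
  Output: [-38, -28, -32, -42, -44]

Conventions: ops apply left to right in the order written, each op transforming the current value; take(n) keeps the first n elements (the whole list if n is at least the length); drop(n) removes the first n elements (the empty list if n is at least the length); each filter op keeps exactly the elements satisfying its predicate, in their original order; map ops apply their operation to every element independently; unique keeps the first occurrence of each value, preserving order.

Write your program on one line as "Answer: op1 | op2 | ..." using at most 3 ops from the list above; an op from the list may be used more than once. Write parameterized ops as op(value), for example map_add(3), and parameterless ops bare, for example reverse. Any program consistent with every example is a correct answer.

filter_lt(-9) | map_add(-2)

Check, running the answer program on each example:
  [33, -10, 35, 29, -47, -3, 49, 17] -> [-10, -47] -> [-12, -49]
  [44, -18, 44, 46, -11] -> [-18, -11] -> [-20, -13]
  [42, -43, -12, 20, 37, 48, 7, -38] -> [-43, -12, -38] -> [-45, -14, -40]
  [-5, 9, -25, -4, 41, 30, 2] -> [-25] -> [-27]
  [-36, -26, 24, -30, 49, -40, -42, 11, 1, 50] -> [-36, -26, -30, -40, -42] -> [-38, -28, -32, -42, -44]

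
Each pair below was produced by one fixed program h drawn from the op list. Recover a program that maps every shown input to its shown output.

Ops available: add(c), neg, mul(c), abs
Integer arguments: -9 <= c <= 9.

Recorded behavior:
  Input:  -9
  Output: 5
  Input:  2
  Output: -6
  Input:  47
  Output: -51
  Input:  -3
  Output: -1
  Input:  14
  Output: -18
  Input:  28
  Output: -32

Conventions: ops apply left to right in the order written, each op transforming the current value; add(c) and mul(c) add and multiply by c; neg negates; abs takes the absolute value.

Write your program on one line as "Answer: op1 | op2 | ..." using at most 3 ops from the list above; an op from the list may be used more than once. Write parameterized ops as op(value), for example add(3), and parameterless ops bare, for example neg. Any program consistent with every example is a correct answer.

add(4) | neg

Check, running the answer program on each example:
  -9 -> -5 -> 5
  2 -> 6 -> -6
  47 -> 51 -> -51
  -3 -> 1 -> -1
  14 -> 18 -> -18
  28 -> 32 -> -32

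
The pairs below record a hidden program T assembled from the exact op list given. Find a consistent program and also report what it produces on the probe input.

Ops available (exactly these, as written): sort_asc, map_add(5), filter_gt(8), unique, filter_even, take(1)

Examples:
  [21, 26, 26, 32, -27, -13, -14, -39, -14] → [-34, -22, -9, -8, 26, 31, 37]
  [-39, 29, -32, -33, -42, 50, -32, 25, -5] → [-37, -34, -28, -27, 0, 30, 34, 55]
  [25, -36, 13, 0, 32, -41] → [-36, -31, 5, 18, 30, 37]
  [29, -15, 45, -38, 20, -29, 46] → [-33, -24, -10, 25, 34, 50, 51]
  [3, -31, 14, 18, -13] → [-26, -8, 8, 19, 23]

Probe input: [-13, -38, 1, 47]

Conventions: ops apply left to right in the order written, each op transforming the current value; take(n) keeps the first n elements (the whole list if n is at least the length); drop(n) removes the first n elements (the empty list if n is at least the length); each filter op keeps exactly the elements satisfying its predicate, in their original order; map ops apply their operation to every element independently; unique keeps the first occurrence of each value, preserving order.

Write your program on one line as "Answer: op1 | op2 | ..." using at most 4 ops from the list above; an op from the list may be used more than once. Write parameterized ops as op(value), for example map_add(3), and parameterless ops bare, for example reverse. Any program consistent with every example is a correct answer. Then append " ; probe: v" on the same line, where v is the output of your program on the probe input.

unique | map_add(5) | sort_asc ; probe: [-33, -8, 6, 52]

Check, running the answer program on each example:
  [21, 26, 26, 32, -27, -13, -14, -39, -14] -> [21, 26, 32, -27, -13, -14, -39] -> [26, 31, 37, -22, -8, -9, -34] -> [-34, -22, -9, -8, 26, 31, 37]
  [-39, 29, -32, -33, -42, 50, -32, 25, -5] -> [-39, 29, -32, -33, -42, 50, 25, -5] -> [-34, 34, -27, -28, -37, 55, 30, 0] -> [-37, -34, -28, -27, 0, 30, 34, 55]
  [25, -36, 13, 0, 32, -41] -> [25, -36, 13, 0, 32, -41] -> [30, -31, 18, 5, 37, -36] -> [-36, -31, 5, 18, 30, 37]
  [29, -15, 45, -38, 20, -29, 46] -> [29, -15, 45, -38, 20, -29, 46] -> [34, -10, 50, -33, 25, -24, 51] -> [-33, -24, -10, 25, 34, 50, 51]
  [3, -31, 14, 18, -13] -> [3, -31, 14, 18, -13] -> [8, -26, 19, 23, -8] -> [-26, -8, 8, 19, 23]
  probe: [-13, -38, 1, 47] -> [-13, -38, 1, 47] -> [-8, -33, 6, 52] -> [-33, -8, 6, 52]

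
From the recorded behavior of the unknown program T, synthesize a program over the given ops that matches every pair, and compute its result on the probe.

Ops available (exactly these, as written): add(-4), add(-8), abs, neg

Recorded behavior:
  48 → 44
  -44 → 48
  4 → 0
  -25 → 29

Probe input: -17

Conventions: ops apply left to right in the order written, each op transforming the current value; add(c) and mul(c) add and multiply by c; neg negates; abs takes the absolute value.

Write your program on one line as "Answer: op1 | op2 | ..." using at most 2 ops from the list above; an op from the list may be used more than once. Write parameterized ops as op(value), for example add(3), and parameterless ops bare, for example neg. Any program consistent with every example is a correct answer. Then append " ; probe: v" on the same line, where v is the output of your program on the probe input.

add(-4) | abs ; probe: 21

Check, running the answer program on each example:
  48 -> 44 -> 44
  -44 -> -48 -> 48
  4 -> 0 -> 0
  -25 -> -29 -> 29
  probe: -17 -> -21 -> 21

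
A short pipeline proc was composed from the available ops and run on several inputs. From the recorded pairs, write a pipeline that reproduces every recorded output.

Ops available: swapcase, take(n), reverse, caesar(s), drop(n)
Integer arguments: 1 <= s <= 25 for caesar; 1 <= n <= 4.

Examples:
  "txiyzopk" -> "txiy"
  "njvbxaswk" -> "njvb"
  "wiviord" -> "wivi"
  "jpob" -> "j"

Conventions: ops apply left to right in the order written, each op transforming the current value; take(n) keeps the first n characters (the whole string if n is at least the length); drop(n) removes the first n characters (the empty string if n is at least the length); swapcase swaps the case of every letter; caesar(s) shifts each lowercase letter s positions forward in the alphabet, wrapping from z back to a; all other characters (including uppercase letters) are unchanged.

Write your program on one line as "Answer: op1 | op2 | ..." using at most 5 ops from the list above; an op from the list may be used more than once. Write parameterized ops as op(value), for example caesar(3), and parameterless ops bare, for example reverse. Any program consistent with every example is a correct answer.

reverse | drop(3) | reverse | take(4)

Check, running the answer program on each example:
  "txiyzopk" -> "kpozyixt" -> "zyixt" -> "txiyz" -> "txiy"
  "njvbxaswk" -> "kwsaxbvjn" -> "axbvjn" -> "njvbxa" -> "njvb"
  "wiviord" -> "droiviw" -> "iviw" -> "wivi" -> "wivi"
  "jpob" -> "bopj" -> "j" -> "j" -> "j"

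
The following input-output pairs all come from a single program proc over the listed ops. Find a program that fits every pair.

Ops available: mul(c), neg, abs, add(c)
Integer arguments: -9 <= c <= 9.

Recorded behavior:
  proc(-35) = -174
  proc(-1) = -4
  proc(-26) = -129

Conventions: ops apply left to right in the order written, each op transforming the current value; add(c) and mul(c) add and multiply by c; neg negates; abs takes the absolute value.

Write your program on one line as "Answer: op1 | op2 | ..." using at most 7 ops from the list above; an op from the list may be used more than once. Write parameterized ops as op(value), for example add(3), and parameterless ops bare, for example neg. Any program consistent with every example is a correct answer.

abs | mul(-5) | add(5) | abs | add(4) | neg

Check, running the answer program on each example:
  -35 -> 35 -> -175 -> -170 -> 170 -> 174 -> -174
  -1 -> 1 -> -5 -> 0 -> 0 -> 4 -> -4
  -26 -> 26 -> -130 -> -125 -> 125 -> 129 -> -129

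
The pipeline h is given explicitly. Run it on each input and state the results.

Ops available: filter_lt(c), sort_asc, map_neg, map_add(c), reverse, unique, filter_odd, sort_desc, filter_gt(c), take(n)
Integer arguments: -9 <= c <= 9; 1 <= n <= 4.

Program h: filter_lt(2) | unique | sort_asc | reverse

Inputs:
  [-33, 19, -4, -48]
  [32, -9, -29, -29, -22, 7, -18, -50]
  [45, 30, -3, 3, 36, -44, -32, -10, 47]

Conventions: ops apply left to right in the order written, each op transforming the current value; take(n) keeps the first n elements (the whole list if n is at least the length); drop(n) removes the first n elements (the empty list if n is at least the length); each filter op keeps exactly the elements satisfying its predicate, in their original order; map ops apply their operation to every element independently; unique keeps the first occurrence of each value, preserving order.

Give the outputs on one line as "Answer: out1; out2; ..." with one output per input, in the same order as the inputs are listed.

[-4, -33, -48]; [-9, -18, -22, -29, -50]; [-3, -10, -32, -44]

Execution, op by op:
  [-33, 19, -4, -48] -> [-33, -4, -48] -> [-33, -4, -48] -> [-48, -33, -4] -> [-4, -33, -48]
  [32, -9, -29, -29, -22, 7, -18, -50] -> [-9, -29, -29, -22, -18, -50] -> [-9, -29, -22, -18, -50] -> [-50, -29, -22, -18, -9] -> [-9, -18, -22, -29, -50]
  [45, 30, -3, 3, 36, -44, -32, -10, 47] -> [-3, -44, -32, -10] -> [-3, -44, -32, -10] -> [-44, -32, -10, -3] -> [-3, -10, -32, -44]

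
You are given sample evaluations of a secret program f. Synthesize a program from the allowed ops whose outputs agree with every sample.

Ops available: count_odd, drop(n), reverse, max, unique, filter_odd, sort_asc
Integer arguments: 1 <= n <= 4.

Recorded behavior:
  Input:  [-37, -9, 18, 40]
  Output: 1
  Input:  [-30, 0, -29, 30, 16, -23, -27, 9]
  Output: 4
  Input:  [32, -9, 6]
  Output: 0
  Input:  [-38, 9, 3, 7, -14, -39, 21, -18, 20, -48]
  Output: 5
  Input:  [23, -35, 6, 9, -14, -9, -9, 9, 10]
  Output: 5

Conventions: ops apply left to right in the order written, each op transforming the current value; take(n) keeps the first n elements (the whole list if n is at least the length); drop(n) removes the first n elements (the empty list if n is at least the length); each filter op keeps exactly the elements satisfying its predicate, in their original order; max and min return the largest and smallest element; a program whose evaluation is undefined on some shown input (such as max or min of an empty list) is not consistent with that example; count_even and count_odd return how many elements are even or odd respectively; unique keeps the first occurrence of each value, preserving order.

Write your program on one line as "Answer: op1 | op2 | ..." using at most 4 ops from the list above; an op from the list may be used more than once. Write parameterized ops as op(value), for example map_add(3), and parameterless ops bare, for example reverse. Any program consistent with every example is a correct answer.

sort_asc | drop(1) | reverse | count_odd

Check, running the answer program on each example:
  [-37, -9, 18, 40] -> [-37, -9, 18, 40] -> [-9, 18, 40] -> [40, 18, -9] -> 1
  [-30, 0, -29, 30, 16, -23, -27, 9] -> [-30, -29, -27, -23, 0, 9, 16, 30] -> [-29, -27, -23, 0, 9, 16, 30] -> [30, 16, 9, 0, -23, -27, -29] -> 4
  [32, -9, 6] -> [-9, 6, 32] -> [6, 32] -> [32, 6] -> 0
  [-38, 9, 3, 7, -14, -39, 21, -18, 20, -48] -> [-48, -39, -38, -18, -14, 3, 7, 9, 20, 21] -> [-39, -38, -18, -14, 3, 7, 9, 20, 21] -> [21, 20, 9, 7, 3, -14, -18, -38, -39] -> 5
  [23, -35, 6, 9, -14, -9, -9, 9, 10] -> [-35, -14, -9, -9, 6, 9, 9, 10, 23] -> [-14, -9, -9, 6, 9, 9, 10, 23] -> [23, 10, 9, 9, 6, -9, -9, -14] -> 5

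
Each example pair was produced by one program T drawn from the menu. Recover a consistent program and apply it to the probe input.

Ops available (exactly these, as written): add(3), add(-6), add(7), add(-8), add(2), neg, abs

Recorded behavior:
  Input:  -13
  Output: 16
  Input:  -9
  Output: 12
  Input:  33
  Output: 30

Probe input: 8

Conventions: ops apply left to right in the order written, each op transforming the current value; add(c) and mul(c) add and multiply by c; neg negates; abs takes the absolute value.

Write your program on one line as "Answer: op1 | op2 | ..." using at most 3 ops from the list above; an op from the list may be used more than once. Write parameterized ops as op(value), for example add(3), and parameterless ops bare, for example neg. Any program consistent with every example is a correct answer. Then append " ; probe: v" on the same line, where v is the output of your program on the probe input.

neg | add(3) | abs ; probe: 5

Check, running the answer program on each example:
  -13 -> 13 -> 16 -> 16
  -9 -> 9 -> 12 -> 12
  33 -> -33 -> -30 -> 30
  probe: 8 -> -8 -> -5 -> 5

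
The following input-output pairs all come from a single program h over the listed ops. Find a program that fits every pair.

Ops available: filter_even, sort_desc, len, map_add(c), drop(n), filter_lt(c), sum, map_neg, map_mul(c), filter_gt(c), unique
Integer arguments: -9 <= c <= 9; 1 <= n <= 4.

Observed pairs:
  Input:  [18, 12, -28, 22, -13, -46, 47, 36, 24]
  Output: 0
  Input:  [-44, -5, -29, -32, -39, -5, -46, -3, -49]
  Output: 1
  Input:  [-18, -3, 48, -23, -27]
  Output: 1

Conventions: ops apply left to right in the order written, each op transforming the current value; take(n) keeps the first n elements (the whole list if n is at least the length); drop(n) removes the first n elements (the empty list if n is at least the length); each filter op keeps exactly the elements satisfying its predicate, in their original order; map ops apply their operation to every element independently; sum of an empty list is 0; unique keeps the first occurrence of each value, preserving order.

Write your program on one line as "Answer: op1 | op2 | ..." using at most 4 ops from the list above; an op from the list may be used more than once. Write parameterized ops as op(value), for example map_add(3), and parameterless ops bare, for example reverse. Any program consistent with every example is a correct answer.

unique | filter_gt(-5) | filter_lt(8) | len

Check, running the answer program on each example:
  [18, 12, -28, 22, -13, -46, 47, 36, 24] -> [18, 12, -28, 22, -13, -46, 47, 36, 24] -> [18, 12, 22, 47, 36, 24] -> [] -> 0
  [-44, -5, -29, -32, -39, -5, -46, -3, -49] -> [-44, -5, -29, -32, -39, -46, -3, -49] -> [-3] -> [-3] -> 1
  [-18, -3, 48, -23, -27] -> [-18, -3, 48, -23, -27] -> [-3, 48] -> [-3] -> 1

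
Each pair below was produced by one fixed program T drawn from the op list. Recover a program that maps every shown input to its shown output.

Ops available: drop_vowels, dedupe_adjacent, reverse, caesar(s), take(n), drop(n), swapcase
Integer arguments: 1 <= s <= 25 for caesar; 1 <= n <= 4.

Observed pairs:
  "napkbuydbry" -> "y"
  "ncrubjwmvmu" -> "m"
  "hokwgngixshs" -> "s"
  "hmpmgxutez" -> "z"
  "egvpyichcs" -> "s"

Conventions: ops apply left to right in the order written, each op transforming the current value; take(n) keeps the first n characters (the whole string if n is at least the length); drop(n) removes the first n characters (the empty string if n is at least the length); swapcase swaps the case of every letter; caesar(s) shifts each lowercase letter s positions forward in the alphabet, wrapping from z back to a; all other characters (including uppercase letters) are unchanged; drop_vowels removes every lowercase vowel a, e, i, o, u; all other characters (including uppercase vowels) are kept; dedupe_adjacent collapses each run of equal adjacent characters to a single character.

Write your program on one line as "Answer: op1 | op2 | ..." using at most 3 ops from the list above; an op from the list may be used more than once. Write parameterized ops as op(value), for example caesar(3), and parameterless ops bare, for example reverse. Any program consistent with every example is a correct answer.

reverse | drop_vowels | take(1)

Check, running the answer program on each example:
  "napkbuydbry" -> "yrbdyubkpan" -> "yrbdybkpn" -> "y"
  "ncrubjwmvmu" -> "umvmwjburcn" -> "mvmwjbrcn" -> "m"
  "hokwgngixshs" -> "shsxigngwkoh" -> "shsxgngwkh" -> "s"
  "hmpmgxutez" -> "zetuxgmpmh" -> "ztxgmpmh" -> "z"
  "egvpyichcs" -> "schciypvge" -> "schcypvg" -> "s"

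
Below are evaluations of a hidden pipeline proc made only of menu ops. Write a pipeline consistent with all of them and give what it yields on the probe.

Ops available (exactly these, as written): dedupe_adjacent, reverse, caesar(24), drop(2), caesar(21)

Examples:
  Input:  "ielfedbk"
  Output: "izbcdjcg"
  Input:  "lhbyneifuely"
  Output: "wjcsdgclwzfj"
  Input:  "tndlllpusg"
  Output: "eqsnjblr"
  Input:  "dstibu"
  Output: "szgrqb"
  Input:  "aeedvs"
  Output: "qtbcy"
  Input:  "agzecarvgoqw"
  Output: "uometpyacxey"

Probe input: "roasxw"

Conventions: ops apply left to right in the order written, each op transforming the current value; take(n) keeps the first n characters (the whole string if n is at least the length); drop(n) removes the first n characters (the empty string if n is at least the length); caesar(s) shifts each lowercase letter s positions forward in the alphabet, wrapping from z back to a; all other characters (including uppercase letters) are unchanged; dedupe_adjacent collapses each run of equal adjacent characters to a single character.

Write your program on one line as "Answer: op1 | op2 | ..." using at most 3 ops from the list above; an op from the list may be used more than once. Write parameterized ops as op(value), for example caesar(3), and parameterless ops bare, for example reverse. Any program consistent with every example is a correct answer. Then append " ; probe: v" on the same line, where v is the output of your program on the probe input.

caesar(24) | dedupe_adjacent | reverse ; probe: "uvqymp"

Check, running the answer program on each example:
  "ielfedbk" -> "gcjdcbzi" -> "gcjdcbzi" -> "izbcdjcg"
  "lhbyneifuely" -> "jfzwlcgdscjw" -> "jfzwlcgdscjw" -> "wjcsdgclwzfj"
  "tndlllpusg" -> "rlbjjjnsqe" -> "rlbjnsqe" -> "eqsnjblr"
  "dstibu" -> "bqrgzs" -> "bqrgzs" -> "szgrqb"
  "aeedvs" -> "yccbtq" -> "ycbtq" -> "qtbcy"
  "agzecarvgoqw" -> "yexcayptemou" -> "yexcayptemou" -> "uometpyacxey"
  probe: "roasxw" -> "pmyqvu" -> "pmyqvu" -> "uvqymp"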